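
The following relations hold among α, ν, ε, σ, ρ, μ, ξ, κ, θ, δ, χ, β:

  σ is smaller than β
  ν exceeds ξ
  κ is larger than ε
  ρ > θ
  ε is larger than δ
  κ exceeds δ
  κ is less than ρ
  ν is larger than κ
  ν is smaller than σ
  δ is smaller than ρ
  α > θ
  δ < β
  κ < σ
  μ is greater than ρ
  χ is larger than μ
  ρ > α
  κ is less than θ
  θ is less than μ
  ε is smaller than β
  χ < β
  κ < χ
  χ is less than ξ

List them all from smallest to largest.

Each adjacent pair is fixed by a given relation: δ < ε; ε < κ; κ < θ; θ < α; α < ρ; ρ < μ; μ < χ; χ < ξ; ξ < ν; ν < σ; σ < β. Chaining them end to end gives the full order.

δ < ε < κ < θ < α < ρ < μ < χ < ξ < ν < σ < β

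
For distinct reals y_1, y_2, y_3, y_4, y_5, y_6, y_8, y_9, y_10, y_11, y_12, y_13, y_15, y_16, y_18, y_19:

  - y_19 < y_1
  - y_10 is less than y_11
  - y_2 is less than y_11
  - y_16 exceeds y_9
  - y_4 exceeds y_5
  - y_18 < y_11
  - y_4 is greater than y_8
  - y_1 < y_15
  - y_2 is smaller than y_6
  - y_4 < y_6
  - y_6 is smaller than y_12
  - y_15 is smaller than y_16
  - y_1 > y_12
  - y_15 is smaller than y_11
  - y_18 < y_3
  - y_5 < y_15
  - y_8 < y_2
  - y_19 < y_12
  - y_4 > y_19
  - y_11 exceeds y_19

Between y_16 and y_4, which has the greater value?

y_16

y_4 < y_6 and y_6 < y_12 give y_4 < y_12.
Then y_12 < y_1 extends the chain to y_1.
Then y_1 < y_15 extends the chain to y_15.
With y_15 < y_16: y_4 < y_6 < y_12 < y_1 < y_15 < y_16.
So y_4 < y_16; y_16 is the larger of the two.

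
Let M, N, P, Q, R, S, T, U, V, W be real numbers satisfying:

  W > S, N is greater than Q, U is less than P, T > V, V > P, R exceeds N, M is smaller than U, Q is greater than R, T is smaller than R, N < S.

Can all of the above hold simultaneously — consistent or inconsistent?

inconsistent

We have N < R stated directly, yet also R < Q < N by chaining the others — so R < N. Contradiction.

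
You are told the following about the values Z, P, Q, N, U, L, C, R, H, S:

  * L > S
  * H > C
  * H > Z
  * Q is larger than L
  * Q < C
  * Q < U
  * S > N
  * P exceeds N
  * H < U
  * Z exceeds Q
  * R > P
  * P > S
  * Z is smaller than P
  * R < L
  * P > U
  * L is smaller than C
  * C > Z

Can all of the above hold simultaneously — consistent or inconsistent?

We have R < L stated directly, yet also L < Q < Z < C < H < U < P < R by chaining the others — so L < R. Contradiction.

inconsistent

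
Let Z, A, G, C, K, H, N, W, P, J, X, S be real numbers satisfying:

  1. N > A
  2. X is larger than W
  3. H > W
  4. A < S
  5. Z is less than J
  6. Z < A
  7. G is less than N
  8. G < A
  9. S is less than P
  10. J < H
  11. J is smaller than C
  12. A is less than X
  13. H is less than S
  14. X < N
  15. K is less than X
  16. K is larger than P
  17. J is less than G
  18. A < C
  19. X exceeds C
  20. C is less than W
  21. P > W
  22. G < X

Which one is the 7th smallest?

Chaining the given pairs: Z < J < G < A < C < W < H < S < P < K < X < N.
Counting 7 from the smallest end gives H.

H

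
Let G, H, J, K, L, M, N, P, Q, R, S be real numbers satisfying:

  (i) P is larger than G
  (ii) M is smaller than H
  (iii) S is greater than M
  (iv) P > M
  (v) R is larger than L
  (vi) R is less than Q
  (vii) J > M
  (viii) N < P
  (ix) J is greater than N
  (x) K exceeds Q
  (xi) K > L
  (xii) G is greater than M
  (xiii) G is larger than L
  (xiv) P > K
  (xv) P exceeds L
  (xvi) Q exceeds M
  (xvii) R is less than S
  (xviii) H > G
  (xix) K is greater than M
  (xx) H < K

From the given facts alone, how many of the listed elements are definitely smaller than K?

6

The elements the relations force below K are L, R, M, G, Q, H — no chain reaches any other.
That is 6.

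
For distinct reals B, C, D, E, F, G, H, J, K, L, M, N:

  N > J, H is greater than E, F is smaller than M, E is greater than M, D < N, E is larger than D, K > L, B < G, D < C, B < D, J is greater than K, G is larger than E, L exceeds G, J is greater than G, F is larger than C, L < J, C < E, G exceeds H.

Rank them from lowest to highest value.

B < D < C < F < M < E < H < G < L < K < J < N

Each adjacent pair is fixed by a given relation: B < D; D < C; C < F; F < M; M < E; E < H; H < G; G < L; L < K; K < J; J < N. Chaining them end to end gives the full order.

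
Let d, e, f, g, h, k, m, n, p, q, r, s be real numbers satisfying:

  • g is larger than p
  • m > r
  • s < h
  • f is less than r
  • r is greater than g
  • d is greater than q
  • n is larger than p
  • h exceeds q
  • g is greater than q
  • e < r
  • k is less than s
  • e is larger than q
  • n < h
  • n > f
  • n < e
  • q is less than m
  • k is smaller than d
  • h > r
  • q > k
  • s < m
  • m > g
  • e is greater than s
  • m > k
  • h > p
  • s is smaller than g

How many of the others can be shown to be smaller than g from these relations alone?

Directly below g: p, s, q.
One step further: k (4 so far).
No other element is forced below g by the given relations, so the count is 4.

4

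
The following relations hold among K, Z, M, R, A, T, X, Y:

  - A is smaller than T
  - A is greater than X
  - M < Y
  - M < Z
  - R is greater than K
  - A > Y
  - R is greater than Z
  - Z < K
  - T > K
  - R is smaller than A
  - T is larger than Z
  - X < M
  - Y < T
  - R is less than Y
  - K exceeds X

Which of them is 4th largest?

R

Chaining the given pairs: X < M < Z < K < R < Y < A < T.
The 4th largest is R.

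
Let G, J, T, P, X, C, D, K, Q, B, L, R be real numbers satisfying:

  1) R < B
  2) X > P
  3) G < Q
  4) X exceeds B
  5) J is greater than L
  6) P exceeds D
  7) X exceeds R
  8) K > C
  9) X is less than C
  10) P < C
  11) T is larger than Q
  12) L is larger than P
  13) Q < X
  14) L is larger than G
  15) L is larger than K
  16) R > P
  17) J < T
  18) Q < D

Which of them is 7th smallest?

The consecutive relations fix a unique order: G < Q < D < P < R < B < X < C < K < L < J < T.
The 7th smallest is X.

X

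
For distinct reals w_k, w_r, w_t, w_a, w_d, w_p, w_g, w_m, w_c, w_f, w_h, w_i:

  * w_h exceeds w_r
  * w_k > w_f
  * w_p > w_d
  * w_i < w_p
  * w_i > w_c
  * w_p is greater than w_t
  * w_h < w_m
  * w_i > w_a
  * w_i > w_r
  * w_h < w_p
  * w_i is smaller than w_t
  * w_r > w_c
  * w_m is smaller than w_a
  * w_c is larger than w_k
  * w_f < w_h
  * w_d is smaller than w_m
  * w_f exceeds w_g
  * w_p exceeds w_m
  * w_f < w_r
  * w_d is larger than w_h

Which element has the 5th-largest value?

The consecutive relations fix a unique order: w_g < w_f < w_k < w_c < w_r < w_h < w_d < w_m < w_a < w_i < w_t < w_p.
Counting 5 from the largest end gives w_m.

w_m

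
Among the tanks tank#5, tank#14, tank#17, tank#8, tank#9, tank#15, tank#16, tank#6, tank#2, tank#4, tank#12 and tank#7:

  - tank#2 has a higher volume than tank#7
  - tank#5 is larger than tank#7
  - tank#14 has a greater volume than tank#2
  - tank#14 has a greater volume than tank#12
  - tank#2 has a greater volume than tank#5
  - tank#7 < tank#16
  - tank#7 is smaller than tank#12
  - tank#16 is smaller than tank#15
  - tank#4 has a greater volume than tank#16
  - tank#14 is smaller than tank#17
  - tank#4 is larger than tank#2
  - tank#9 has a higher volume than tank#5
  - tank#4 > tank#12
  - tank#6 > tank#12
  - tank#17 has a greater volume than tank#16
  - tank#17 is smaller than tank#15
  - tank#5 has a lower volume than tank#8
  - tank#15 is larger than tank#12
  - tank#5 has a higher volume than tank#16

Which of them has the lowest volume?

tank#16 is not least since tank#7 < tank#16; tank#12 is not least since tank#7 < tank#12; tank#5 is not least since tank#16 < tank#5; tank#6 is not least since tank#12 < tank#6; tank#2 is not least since tank#7 < tank#2; tank#8 is not least since tank#5 < tank#8; tank#14 is not least since tank#2 < tank#14; tank#17 is not least since tank#16 < tank#17; tank#9 is not least since tank#5 < tank#9; tank#15 is not least since tank#12 < tank#15; tank#4 is not least since tank#12 < tank#4.
Only tank#7 has nothing below it, so tank#7 is the lowest volume.

tank#7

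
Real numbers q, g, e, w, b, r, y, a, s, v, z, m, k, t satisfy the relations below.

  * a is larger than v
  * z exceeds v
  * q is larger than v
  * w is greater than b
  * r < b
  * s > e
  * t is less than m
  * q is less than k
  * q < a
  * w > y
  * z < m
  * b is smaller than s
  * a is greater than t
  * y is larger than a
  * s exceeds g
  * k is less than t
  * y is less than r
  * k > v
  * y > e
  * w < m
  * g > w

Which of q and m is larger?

m

Link the given pairs in sequence: q < k; k < t; t < a; a < y; y < r; r < b; b < w; w < m.
Chaining these gives q < k < t < a < y < r < b < w < m.
So q < m; m is the larger of the two.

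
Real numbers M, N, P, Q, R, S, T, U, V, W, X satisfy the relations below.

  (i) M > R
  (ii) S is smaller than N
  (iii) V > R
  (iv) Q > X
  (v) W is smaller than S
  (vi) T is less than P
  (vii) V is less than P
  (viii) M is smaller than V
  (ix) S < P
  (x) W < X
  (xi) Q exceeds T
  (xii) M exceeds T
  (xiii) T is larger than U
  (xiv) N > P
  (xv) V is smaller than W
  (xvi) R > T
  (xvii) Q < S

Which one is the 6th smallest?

Chaining the given pairs: U < T < R < M < V < W < X < Q < S < P < N.
Counting 6 from the smallest end gives W.

W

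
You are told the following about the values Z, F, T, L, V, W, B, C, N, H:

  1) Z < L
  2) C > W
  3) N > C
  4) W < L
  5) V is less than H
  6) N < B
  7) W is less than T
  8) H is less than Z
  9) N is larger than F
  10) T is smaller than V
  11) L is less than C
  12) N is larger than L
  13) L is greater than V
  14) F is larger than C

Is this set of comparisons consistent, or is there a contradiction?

Every relation is compatible with W < T < V < H < Z < L < C < F < N < B; the set is consistent.

consistent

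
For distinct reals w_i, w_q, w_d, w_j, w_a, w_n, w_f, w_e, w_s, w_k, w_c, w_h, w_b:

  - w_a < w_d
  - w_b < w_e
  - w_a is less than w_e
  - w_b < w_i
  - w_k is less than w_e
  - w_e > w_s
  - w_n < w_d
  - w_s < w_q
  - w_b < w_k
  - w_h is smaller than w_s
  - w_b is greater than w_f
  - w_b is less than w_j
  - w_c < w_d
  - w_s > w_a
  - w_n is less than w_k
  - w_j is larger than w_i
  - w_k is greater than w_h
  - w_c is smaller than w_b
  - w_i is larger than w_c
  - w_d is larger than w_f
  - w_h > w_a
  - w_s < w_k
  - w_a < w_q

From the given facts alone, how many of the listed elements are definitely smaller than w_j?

4

From w_j the given relations immediately reach w_b, w_i.
From those, w_c, w_f — 4 in total.
No other element is forced below w_j by the given relations, so the count is 4.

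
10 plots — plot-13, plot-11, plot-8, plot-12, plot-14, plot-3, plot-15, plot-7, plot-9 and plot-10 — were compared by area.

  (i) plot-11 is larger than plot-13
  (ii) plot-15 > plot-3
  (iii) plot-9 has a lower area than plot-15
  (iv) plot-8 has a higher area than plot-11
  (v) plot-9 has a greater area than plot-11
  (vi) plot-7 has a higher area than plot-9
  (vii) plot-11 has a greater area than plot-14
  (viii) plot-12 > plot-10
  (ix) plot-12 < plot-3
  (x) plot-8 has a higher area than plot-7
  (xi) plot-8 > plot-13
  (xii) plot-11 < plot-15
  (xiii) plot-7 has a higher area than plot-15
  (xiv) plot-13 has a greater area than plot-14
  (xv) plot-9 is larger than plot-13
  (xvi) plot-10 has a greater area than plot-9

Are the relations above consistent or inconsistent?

consistent

Every relation is compatible with plot-14 < plot-13 < plot-11 < plot-9 < plot-10 < plot-12 < plot-3 < plot-15 < plot-7 < plot-8; the set is consistent.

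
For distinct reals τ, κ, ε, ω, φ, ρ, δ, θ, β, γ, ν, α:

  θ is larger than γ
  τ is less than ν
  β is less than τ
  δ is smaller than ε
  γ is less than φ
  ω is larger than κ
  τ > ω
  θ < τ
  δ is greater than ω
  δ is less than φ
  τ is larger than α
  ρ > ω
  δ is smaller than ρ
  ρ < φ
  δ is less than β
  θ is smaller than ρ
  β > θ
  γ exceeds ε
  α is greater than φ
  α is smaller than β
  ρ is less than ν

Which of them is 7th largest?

θ

Piecing the relations together gives one ordering: κ < ω < δ < ε < γ < θ < ρ < φ < α < β < τ < ν.
Counting 7 from the largest end gives θ.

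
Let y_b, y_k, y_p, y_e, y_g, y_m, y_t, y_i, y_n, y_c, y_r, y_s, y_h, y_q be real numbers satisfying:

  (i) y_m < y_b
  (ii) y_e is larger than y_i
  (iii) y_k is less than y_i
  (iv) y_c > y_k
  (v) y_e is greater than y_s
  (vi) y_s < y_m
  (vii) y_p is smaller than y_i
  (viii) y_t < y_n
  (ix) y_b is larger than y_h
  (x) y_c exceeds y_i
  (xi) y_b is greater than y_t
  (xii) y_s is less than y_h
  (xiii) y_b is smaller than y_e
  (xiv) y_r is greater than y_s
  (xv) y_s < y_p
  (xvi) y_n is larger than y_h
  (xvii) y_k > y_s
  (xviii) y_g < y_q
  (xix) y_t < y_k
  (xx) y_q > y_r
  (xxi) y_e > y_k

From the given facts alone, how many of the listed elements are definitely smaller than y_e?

8

Directly below y_e: y_s, y_k, y_b, y_i.
One step further: y_m, y_t, y_h, y_p (8 so far).
No other element is forced below y_e by the given relations, so the count is 8.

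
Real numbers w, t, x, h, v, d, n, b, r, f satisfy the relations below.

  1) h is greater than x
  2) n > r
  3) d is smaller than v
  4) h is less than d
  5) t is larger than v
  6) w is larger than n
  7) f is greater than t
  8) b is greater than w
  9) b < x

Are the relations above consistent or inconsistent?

Every relation is compatible with r < n < w < b < x < h < d < v < t < f; the set is consistent.

consistent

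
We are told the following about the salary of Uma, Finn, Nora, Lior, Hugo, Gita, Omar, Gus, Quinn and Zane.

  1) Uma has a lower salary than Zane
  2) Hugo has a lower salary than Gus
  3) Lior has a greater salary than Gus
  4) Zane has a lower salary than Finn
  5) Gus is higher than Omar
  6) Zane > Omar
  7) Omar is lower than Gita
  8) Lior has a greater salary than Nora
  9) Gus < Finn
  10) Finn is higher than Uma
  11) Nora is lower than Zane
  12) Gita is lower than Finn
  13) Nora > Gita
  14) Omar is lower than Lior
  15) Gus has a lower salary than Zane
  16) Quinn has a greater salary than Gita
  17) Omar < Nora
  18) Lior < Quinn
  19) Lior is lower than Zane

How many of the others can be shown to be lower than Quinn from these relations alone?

From Quinn the given relations immediately reach Gita, Lior.
From those, Omar, Gus, Nora — 5 in total.
From those, Hugo — 6 in total.
Nothing else is reachable below Quinn; 6 in all.

6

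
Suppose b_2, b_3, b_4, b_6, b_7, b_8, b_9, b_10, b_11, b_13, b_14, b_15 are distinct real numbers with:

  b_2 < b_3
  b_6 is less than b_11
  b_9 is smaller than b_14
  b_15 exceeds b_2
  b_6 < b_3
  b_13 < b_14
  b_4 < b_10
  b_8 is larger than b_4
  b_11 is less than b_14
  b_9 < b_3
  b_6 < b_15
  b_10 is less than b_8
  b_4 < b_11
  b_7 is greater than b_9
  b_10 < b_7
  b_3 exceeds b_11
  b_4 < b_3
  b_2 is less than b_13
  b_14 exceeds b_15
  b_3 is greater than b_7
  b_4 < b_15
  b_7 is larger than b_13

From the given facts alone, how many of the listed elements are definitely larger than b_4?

7

From b_4 the given relations immediately reach b_15, b_10, b_11, b_8, b_3.
From those, b_7, b_14 — 7 in total.
Nothing else is reachable above b_4; 7 in all.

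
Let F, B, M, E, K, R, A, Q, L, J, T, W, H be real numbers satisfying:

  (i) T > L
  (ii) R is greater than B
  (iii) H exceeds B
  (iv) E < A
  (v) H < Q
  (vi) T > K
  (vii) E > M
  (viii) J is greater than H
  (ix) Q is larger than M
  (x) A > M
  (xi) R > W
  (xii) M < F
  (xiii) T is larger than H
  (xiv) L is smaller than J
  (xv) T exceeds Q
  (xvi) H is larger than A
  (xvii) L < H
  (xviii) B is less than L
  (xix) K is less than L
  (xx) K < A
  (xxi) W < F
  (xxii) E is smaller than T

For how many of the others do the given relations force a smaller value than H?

6

Directly below H: B, L, A.
One step further: K, M, E (6 so far).
Nothing else is reachable below H; 6 in all.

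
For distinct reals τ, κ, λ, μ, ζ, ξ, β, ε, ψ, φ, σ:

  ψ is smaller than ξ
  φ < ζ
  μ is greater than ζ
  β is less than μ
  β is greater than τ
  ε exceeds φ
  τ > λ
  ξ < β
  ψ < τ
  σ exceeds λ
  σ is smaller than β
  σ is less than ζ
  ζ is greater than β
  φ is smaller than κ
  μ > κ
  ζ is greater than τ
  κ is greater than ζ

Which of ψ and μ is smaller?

ψ

Following the relations from ψ: ψ < τ < β < ζ < κ < μ.
So ψ < μ; ψ is the smaller of the two.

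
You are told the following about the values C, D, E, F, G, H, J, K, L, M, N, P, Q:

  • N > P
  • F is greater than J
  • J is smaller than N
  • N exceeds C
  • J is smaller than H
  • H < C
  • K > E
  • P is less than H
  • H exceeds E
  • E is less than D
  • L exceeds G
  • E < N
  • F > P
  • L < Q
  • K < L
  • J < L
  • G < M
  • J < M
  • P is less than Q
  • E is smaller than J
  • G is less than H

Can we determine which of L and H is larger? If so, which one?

Following every chain through H: above H we get C, N; below H we get E, G, J, P.
L is not reached, and no chain runs the other way from L to H.
So the given relations leave the order of H and L undetermined.

undetermined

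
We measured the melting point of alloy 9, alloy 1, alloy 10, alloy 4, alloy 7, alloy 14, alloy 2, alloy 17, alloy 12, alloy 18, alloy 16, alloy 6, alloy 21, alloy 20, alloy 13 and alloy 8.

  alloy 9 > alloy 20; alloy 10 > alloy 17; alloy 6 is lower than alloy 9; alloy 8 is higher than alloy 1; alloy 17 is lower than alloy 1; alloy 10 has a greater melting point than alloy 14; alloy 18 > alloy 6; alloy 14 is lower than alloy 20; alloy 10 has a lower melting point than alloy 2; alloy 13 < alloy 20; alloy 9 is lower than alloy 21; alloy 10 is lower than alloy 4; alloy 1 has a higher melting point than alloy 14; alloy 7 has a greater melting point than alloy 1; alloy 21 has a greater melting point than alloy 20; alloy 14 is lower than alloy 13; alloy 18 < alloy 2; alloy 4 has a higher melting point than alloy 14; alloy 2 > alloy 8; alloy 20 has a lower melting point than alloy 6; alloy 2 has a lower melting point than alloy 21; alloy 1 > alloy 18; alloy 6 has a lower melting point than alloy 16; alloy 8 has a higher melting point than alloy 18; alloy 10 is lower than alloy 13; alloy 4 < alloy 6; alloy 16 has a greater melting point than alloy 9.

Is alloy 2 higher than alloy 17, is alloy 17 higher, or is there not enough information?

alloy 2

The relevant relations are alloy 17 < alloy 10; alloy 10 < alloy 13; alloy 13 < alloy 20; alloy 20 < alloy 6; alloy 6 < alloy 18; alloy 18 < alloy 1; alloy 1 < alloy 8; alloy 8 < alloy 2.
Chaining these gives alloy 17 < alloy 10 < alloy 13 < alloy 20 < alloy 6 < alloy 18 < alloy 1 < alloy 8 < alloy 2.
So alloy 2 is higher.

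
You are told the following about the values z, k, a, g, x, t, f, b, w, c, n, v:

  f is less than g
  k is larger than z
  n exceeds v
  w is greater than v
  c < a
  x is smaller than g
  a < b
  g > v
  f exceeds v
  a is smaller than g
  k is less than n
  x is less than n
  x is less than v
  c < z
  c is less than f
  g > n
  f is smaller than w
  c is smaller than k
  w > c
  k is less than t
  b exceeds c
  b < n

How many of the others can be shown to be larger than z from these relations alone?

4

From z the given relations immediately reach k.
From those, n, t — 3 in total.
From those, g — 4 in total.
No other element is forced above z by the given relations, so the count is 4.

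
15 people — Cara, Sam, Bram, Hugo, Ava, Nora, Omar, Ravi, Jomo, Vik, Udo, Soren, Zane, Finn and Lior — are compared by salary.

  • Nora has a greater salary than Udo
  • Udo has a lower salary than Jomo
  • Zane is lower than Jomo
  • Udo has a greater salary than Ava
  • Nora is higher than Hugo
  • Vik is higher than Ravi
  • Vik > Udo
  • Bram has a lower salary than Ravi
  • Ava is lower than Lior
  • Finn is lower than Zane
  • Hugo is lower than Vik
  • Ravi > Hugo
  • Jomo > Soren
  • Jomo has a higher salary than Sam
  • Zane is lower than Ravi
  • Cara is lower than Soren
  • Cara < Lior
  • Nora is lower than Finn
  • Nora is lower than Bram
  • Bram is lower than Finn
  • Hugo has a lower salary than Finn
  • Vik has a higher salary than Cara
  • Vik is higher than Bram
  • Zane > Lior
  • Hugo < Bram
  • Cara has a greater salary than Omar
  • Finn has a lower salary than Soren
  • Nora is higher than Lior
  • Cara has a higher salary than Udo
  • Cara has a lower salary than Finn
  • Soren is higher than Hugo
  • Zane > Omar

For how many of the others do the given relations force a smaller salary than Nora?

6

Directly below Nora: Udo, Hugo, Lior.
One step further: Ava, Cara (5 so far).
One step further: Omar (6 so far).
No other element is forced below Nora by the given relations, so the count is 6.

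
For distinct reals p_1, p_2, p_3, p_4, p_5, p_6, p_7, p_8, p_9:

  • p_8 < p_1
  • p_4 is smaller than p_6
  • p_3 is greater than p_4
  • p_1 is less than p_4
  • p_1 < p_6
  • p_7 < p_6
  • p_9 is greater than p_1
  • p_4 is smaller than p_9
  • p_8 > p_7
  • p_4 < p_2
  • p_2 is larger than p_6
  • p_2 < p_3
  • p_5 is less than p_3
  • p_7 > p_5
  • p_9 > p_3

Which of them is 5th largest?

p_4

The consecutive relations fix a unique order: p_5 < p_7 < p_8 < p_1 < p_4 < p_6 < p_2 < p_3 < p_9.
The 5th largest is p_4.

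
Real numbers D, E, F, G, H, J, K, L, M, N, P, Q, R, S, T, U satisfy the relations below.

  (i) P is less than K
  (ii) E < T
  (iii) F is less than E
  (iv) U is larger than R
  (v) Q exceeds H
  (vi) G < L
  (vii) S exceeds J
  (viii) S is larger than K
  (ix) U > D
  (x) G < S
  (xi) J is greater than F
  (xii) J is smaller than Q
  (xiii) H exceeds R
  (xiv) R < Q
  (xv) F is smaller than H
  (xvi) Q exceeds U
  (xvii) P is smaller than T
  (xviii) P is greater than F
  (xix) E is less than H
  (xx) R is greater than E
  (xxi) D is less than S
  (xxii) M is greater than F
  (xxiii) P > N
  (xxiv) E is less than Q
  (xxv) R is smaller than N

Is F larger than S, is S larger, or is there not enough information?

S

The relevant relations are F < E; E < R; R < N; N < P; P < K; K < S.
Chaining these gives F < E < R < N < P < K < S.
So S is larger.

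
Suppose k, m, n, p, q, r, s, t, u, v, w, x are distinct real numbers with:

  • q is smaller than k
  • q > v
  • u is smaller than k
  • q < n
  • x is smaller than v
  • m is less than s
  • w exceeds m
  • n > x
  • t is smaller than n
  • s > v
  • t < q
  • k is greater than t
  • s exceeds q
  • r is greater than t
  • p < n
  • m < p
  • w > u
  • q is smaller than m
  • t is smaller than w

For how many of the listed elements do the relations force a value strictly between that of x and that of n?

The relations place x below n. An element lies strictly between them when it is forced above x and also forced below n.
Above x: {v, q, m, k, p, s, w}. Below n: {t, v, q, m, p}.
Intersection: {v, q, m, p} — 4.

4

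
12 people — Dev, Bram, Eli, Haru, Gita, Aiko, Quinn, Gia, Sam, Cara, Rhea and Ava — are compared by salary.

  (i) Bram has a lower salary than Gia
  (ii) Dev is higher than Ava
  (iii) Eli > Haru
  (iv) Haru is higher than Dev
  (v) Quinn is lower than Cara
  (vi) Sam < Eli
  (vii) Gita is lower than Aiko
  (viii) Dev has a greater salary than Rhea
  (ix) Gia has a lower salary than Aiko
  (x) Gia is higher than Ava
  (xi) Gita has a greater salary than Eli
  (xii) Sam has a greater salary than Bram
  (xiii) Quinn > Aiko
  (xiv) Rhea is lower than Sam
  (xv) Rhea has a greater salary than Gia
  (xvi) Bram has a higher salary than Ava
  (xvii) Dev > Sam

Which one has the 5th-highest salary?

Eli

Piecing the relations together gives one ordering: Ava < Bram < Gia < Rhea < Sam < Dev < Haru < Eli < Gita < Aiko < Quinn < Cara.
Counting 5 from the largest end gives Eli.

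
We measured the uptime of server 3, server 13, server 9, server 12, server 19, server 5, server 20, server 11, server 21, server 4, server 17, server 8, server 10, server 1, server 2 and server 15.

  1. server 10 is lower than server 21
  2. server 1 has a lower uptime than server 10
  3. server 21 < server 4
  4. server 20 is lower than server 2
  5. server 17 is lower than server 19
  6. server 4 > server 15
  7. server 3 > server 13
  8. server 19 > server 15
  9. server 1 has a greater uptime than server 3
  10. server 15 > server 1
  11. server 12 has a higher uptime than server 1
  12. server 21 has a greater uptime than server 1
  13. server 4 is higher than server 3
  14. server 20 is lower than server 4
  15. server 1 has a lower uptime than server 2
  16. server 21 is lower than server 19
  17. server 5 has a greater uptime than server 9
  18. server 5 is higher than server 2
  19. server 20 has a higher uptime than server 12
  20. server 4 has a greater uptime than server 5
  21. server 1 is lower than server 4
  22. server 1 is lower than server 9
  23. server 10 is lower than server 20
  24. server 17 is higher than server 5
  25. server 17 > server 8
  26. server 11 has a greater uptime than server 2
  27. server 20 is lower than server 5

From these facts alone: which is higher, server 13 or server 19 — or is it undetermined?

server 19

Link the given pairs in sequence: server 13 < server 3; server 3 < server 1; server 1 < server 10; server 10 < server 20; server 20 < server 2; server 2 < server 5; server 5 < server 17; server 17 < server 19.
Chaining these gives server 13 < server 3 < server 1 < server 10 < server 20 < server 2 < server 5 < server 17 < server 19.
So server 19 is higher.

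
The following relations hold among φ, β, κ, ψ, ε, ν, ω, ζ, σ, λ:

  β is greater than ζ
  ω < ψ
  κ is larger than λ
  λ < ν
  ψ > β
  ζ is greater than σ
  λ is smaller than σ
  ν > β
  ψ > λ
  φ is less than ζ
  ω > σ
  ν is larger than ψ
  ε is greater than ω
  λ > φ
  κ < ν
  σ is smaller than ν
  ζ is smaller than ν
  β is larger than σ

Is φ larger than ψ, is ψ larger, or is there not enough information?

Link the given pairs in sequence: φ < λ; λ < σ; σ < β; β < ψ.
Chaining these gives φ < λ < σ < β < ψ.
So ψ is larger.

ψ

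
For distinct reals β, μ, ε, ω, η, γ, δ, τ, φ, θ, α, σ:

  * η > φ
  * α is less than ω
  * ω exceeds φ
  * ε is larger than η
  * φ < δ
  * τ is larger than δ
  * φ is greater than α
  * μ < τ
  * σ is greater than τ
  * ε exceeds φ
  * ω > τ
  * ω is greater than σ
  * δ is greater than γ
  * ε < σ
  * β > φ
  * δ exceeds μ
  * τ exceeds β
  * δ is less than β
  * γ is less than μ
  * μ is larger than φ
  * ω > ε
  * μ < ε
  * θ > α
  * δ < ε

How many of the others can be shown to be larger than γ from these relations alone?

The elements the relations force above γ are μ, δ, ε, β, τ, σ, ω — no chain reaches any other.
That is 7.

7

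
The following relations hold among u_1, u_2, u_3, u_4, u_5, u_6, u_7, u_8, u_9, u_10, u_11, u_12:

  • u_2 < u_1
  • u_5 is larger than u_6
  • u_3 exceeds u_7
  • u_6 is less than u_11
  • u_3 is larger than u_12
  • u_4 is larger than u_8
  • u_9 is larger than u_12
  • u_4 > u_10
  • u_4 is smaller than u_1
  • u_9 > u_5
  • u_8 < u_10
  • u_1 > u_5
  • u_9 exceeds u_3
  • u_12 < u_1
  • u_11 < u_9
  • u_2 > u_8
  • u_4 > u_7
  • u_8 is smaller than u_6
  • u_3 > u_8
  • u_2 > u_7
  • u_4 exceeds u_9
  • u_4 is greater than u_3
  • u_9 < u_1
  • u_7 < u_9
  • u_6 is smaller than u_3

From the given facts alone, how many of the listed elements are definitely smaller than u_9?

7

Directly below u_9: u_7, u_5, u_11, u_12, u_3.
One step further: u_8, u_6 (7 so far).
No other element is forced below u_9 by the given relations, so the count is 7.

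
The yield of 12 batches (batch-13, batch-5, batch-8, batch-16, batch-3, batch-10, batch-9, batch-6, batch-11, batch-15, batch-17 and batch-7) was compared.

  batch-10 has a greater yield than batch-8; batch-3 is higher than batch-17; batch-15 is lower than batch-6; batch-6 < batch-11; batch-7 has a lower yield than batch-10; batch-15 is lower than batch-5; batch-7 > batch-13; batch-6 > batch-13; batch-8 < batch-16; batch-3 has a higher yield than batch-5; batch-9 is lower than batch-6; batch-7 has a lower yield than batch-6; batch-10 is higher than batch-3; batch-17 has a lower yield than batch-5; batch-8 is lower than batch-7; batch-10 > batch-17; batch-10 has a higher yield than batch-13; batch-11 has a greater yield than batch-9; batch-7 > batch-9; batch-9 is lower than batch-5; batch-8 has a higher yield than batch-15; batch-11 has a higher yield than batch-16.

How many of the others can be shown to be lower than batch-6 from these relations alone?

From batch-6 the given relations immediately reach batch-13, batch-15, batch-9, batch-7.
From those, batch-8 — 5 in total.
Nothing else is reachable below batch-6; 5 in all.

5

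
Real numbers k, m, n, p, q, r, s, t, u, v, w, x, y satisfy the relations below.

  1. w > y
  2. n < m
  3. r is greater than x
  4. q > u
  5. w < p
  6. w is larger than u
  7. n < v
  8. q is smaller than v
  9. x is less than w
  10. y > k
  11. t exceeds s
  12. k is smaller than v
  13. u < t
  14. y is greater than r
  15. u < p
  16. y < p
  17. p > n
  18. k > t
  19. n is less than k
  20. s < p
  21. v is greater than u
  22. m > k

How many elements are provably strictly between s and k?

1

The relations place s below k. An element lies strictly between them when it is forced above s and also forced below k.
Above s: {t, m, v, y, w, p}. Below k: {u, n, t}.
Intersection: {t} — 1.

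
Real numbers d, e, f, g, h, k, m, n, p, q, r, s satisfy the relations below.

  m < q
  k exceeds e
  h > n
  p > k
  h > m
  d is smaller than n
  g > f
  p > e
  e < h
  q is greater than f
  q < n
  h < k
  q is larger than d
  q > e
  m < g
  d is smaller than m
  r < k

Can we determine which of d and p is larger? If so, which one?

d < m and m < h give d < h.
With h < k: d < m < h < k.
With k < p: d < m < h < k < p.
So p is larger.

p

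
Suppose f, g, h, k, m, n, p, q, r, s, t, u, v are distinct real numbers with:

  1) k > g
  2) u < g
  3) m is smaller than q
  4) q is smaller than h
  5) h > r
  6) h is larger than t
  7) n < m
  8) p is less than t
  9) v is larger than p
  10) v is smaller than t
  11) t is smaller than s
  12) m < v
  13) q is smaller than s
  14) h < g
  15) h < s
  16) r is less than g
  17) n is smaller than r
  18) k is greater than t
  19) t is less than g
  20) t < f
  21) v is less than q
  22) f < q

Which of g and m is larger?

m < v < t < f < q < h < g, by transitivity through v, t, f, q, h.
So m < g; g is the larger of the two.

g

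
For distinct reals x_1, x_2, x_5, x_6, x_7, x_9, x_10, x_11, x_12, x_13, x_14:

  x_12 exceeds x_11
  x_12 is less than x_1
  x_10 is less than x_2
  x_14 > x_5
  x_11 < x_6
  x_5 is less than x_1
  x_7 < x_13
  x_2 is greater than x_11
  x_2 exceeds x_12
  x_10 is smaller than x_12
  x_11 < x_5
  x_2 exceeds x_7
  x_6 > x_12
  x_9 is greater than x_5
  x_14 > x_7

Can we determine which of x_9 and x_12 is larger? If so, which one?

Following every chain through x_9: below x_9 we get x_11, x_5.
x_12 is not reached, and no chain runs the other way from x_12 to x_9.
So the given relations leave the order of x_9 and x_12 undetermined.

undetermined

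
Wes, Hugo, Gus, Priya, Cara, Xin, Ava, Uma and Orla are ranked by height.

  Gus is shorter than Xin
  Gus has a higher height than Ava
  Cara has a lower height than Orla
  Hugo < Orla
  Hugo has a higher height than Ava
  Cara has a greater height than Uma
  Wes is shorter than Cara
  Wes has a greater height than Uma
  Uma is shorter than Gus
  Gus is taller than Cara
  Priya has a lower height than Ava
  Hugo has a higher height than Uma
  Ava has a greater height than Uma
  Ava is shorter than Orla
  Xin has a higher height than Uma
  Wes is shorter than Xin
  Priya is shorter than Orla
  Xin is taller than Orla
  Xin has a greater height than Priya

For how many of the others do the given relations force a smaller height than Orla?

From Orla the given relations immediately reach Priya, Ava, Hugo, Cara.
From those, Uma, Wes — 6 in total.
Nothing else is reachable below Orla; 6 in all.

6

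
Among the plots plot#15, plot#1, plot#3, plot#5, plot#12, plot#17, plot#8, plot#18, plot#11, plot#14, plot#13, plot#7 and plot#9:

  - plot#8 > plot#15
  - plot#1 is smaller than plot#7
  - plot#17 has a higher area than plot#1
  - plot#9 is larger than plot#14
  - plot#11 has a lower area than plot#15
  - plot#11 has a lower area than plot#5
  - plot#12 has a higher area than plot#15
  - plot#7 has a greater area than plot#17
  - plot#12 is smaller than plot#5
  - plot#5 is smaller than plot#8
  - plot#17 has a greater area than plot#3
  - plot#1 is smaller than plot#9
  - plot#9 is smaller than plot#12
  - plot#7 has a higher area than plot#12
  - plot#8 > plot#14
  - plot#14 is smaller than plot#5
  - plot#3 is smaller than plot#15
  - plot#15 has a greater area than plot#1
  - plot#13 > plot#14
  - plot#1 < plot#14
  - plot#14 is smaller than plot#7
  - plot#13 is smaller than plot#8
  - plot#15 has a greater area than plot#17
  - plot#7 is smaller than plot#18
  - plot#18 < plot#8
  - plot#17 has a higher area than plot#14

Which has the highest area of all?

plot#1 is not greatest since plot#1 < plot#14; plot#11 is not greatest since plot#11 < plot#15; plot#14 is not greatest since plot#14 < plot#17; plot#9 is not greatest since plot#9 < plot#12; plot#3 is not greatest since plot#3 < plot#15; plot#17 is not greatest since plot#17 < plot#15; plot#15 is not greatest since plot#15 < plot#8; plot#12 is not greatest since plot#12 < plot#7; plot#13 is not greatest since plot#13 < plot#8; plot#7 is not greatest since plot#7 < plot#18; plot#18 is not greatest since plot#18 < plot#8; plot#5 is not greatest since plot#5 < plot#8.
Only plot#8 has nothing above it, so plot#8 is the highest area.

plot#8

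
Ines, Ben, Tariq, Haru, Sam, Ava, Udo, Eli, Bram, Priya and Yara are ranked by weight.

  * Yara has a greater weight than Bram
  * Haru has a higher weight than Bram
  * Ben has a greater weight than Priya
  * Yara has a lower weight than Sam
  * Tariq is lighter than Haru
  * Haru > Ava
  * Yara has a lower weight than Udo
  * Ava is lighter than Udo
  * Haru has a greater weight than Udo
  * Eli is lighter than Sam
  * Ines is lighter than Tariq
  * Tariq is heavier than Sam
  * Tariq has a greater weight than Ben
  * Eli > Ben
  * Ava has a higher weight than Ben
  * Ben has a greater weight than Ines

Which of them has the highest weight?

Chaining downward from Haru: directly below it, Bram, Ava, Udo, Tariq; then Ines, Ben, Yara, Sam; then Priya, Eli.
That covers every other element, and nothing is given above Haru, so Haru is the highest weight.

Haru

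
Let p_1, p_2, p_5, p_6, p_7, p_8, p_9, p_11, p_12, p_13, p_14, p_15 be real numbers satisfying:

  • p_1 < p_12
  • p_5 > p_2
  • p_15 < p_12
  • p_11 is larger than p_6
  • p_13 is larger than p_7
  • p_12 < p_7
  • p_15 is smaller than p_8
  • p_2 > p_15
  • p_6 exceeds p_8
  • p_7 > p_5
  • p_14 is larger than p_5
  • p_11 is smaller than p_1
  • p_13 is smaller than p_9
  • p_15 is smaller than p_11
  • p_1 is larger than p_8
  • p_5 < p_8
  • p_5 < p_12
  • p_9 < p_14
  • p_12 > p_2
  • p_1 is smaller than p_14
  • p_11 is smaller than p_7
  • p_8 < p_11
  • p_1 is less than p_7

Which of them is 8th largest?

Piecing the relations together gives one ordering: p_15 < p_2 < p_5 < p_8 < p_6 < p_11 < p_1 < p_12 < p_7 < p_13 < p_9 < p_14.
Counting 8 from the largest end gives p_6.

p_6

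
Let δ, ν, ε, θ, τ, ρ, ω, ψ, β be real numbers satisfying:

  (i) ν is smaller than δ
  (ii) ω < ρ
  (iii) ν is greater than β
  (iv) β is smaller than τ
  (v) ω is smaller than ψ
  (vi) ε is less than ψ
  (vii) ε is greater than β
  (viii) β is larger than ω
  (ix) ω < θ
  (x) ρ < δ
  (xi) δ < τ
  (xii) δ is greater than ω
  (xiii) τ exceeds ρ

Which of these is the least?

Chaining upward from ω: directly above it, ρ, β, ψ, δ, θ; then ν, ε, τ.
That covers every other element, and nothing is given below ω, so ω is the least.

ω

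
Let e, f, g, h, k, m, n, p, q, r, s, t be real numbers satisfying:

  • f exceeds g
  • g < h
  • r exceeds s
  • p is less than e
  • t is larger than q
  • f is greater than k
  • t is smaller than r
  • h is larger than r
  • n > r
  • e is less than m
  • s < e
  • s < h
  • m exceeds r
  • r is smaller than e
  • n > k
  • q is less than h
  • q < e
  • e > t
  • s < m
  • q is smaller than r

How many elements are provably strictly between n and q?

2

The relations place q below n. An element lies strictly between them when it is forced above q and also forced below n.
Above q: {t, r, h, e, m}. Below n: {k, s, t, r}.
Intersection: {t, r} — 2.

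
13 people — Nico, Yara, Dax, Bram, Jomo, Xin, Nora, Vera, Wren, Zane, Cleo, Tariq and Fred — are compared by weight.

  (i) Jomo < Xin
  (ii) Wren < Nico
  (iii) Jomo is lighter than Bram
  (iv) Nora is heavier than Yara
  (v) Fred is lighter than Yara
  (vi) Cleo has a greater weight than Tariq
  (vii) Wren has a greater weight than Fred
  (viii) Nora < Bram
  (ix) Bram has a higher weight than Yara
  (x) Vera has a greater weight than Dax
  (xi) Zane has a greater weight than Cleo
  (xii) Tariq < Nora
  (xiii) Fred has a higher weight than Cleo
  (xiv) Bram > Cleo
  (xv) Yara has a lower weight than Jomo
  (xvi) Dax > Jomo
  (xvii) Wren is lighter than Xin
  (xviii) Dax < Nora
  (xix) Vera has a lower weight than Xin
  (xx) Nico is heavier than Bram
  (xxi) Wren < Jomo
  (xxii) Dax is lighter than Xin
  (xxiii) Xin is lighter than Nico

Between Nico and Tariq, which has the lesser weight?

Tariq < Cleo < Fred < Yara < Jomo < Dax < Vera < Xin < Nico, by transitivity through Cleo, Fred, Yara, Jomo, Dax, Vera, Xin.
So Tariq < Nico; Tariq is the lighter of the two.

Tariq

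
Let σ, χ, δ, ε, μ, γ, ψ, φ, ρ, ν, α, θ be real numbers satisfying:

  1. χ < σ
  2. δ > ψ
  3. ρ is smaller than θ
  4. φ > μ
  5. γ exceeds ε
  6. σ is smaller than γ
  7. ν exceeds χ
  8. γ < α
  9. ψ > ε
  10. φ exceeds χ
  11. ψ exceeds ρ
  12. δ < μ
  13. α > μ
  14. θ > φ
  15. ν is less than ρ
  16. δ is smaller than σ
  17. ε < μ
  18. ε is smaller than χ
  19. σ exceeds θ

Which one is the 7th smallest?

The consecutive relations fix a unique order: ε < χ < ν < ρ < ψ < δ < μ < φ < θ < σ < γ < α.
Counting 7 from the smallest end gives μ.

μ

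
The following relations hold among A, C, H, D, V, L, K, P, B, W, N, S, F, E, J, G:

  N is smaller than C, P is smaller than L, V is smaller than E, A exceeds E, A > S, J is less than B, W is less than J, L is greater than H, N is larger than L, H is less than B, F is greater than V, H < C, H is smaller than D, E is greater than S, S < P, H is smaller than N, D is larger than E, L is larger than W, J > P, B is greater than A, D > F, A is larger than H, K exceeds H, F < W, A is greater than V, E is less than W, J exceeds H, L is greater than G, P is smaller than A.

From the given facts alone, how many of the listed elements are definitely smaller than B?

9

The elements the relations force below B are S, V, H, E, P, F, W, A, J — no chain reaches any other.
That is 9.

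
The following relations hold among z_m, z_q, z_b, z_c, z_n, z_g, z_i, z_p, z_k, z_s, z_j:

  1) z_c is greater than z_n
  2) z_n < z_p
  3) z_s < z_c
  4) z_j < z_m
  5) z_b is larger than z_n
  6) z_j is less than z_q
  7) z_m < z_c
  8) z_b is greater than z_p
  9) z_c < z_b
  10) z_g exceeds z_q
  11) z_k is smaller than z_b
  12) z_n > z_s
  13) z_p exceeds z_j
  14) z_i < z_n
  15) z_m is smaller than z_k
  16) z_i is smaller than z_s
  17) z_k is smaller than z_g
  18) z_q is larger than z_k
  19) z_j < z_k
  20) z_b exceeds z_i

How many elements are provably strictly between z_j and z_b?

4

Chaining upward from z_j reaches: z_p, z_m, z_k, z_q, z_c, z_g.
Chaining downward from z_b reaches: z_i, z_s, z_n, z_p, z_m, z_k, z_c.
Strictly between z_j and z_b are those in both lists: z_p, z_m, z_k, z_c — 4 elements.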